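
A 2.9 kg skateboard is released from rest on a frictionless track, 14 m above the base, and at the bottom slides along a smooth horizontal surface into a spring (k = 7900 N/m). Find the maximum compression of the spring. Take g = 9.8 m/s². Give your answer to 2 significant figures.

x = 0.32 m

Gravitational PE at the top equals spring PE at max compression: mgh = ½kx²
x = √(2mgh/k) = √(2 × 2.9 × 9.8 × 14 / 7900) = 0.3174 m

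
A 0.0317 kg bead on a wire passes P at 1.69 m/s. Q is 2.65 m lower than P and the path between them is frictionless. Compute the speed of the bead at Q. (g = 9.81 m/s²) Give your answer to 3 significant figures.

v = 7.41 m/s

Mechanical energy is conserved (no friction): ½mv₀² + mgh = ½mv²
v² = v₀² + 2gh = (1.69)² + 2(9.81)(2.65) = 54.849
v = √54.849 = 7.406 m/s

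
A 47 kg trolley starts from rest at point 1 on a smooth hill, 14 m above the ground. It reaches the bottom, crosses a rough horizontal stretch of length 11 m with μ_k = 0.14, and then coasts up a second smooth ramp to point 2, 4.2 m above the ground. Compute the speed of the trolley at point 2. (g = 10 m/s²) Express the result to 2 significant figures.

Energy at 1: mgh₁ = (47)(10)(14) = 6580.0 J
Friction loss: W_f = μ_k mg d = 723.8 J
At 2: ½mv² + mgh₂ = mgh₁ − W_f
½mv² = 6580.0 − 723.8 − 1974.0 = 3882.2 J
v = √(2 × 3882.2/47) = 12.85 m/s

v = 13 m/s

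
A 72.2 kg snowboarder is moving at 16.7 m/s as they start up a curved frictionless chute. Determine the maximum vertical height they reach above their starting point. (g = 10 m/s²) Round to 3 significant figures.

Setting KE at the bottom equal to PE gained: ½mv² = mgh
h = v²/(2g) = 16.7²/(2 × 10) = 13.94 m

h = 13.9 m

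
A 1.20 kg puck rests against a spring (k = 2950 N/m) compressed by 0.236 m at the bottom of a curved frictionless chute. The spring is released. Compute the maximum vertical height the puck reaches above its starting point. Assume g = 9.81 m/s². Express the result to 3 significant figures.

At maximum height the puck is at rest, so ½kx² = mgh
h = kx²/(2mg) = (2950)(0.236)²/(2 × 1.20 × 9.81) = 6.979 m

h = 6.98 m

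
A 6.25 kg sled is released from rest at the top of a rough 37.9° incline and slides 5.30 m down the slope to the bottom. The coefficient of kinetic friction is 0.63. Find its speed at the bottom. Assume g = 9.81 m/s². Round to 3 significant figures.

v = 3.49 m/s

Taking the bottom as reference, mgh = ½mv² + μ_k N L with h = L sinθ, N = mg cosθ:
mgh = mgL sinθ = (6.25)(9.81)(5.30)sin37.9° = 199.62 J
W_f = μ_k mg cosθ · L = (0.63)(6.25)(9.81)cos37.9°·5.30 = 161.5 J
½mv² = 199.62 − 161.5 = 38.073 J
v = √(2 × 38.073/6.25) = 3.490 m/s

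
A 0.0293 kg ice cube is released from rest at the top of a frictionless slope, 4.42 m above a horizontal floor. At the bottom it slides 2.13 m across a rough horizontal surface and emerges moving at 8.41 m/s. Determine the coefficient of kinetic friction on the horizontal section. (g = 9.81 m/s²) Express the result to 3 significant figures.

μ_k = 0.383

Energy at the top = energy at the end + work done against friction:
mgh = ½mv² + μ_k m g d
mgh = 1.2705 J; ½mv² = 1.0362 J
W_f = 1.2705 − 1.0362 = 0.2343 J
μ_k = W_f/(mg·d) = 0.2343/(0.2874 × 2.13) = 0.3827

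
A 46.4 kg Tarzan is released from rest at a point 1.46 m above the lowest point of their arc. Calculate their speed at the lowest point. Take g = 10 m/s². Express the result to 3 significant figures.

Energy conservation between the two points: mgh = ½mv²
v = √(2gh) = √(2 × 10 × 1.46) = √29.200 = 5.404 m/s

v = 5.40 m/s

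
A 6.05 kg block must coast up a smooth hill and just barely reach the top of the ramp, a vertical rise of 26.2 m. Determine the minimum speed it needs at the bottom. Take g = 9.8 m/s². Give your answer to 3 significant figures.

At the top it is momentarily at rest, so all KE converts to PE: ½mv² = mgh
v = √(2gh) = √(2 × 9.8 × 26.2) = 22.66 m/s

v = 22.7 m/s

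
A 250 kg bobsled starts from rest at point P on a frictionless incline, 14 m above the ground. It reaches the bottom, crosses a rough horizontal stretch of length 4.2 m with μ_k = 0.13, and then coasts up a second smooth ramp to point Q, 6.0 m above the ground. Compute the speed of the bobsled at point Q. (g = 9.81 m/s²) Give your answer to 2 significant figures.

v = 12 m/s

Energy at P: mgh₁ = (250)(9.81)(14) = 34335 J
Friction loss: W_f = μ_k mg d = 1339 J
At Q: ½mv² + mgh₂ = mgh₁ − W_f
½mv² = 34335 − 1339 − 14715 = 18281 J
v = √(2 × 18281/250) = 12.09 m/s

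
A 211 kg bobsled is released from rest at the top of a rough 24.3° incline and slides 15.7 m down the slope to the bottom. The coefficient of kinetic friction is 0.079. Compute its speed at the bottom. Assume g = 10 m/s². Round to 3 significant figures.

v = 10.3 m/s

Energy: mgh = ½mv² + W_f, with h = L sinθ and W_f = μ_k (mg cosθ) L
mgh = mgL sinθ = (211)(10)(15.7)sin24.3° = 13632 J
W_f = μ_k mg cosθ · L = (0.079)(211)(10)cos24.3°·15.7 = 2385 J
½mv² = 13632 − 2385 = 11247 J
v = √(2 × 11247/211) = 10.33 m/s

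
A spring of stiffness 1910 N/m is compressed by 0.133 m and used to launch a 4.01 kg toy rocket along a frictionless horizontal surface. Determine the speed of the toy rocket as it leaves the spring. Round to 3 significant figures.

v = 2.90 m/s

Conservation of energy: ½kx² = ½mv²
v = x√(k/m) = 0.133 × √(1910/4.01) = 2.903 m/s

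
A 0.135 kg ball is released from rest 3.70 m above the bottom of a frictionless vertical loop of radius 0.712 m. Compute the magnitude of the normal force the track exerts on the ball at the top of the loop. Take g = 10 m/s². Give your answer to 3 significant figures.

N = 7.28 N

Energy from release to top (height 2r): mgh = ½mv_top² + mg(2r)
v_top² = 2g(h − 2r) = 2(10)(3.70 − 1.424) = 45.520 m²/s²
At the top, both N and weight point toward the centre: N + mg = mv_top²/r
N = m(v_top²/r − g) = 0.135(45.520/0.712 − 10) = 7.281 N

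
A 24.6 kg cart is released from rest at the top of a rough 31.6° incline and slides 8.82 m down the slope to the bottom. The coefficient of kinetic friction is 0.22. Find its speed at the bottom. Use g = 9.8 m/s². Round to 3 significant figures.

Energy: mgh = ½mv² + W_f, with h = L sinθ and W_f = μ_k (mg cosθ) L
mgh = mgL sinθ = (24.6)(9.8)(8.82)sin31.6° = 1114.2 J
W_f = μ_k mg cosθ · L = (0.22)(24.6)(9.8)cos31.6°·8.82 = 398.4 J
½mv² = 1114.2 − 398.4 = 715.73 J
v = √(2 × 715.73/24.6) = 7.628 m/s

v = 7.63 m/s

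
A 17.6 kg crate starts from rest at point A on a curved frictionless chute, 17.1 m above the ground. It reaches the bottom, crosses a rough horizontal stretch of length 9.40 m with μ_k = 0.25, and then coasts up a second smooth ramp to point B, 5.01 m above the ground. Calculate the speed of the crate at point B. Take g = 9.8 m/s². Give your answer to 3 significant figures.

Energy at A: mgh₁ = (17.6)(9.8)(17.1) = 2949.4 J
Friction loss: W_f = μ_k mg d = 405.3 J
At B: ½mv² + mgh₂ = mgh₁ − W_f
½mv² = 2949.4 − 405.3 − 864.12 = 1680.0 J
v = √(2 × 1680.0/17.6) = 13.82 m/s

v = 13.8 m/s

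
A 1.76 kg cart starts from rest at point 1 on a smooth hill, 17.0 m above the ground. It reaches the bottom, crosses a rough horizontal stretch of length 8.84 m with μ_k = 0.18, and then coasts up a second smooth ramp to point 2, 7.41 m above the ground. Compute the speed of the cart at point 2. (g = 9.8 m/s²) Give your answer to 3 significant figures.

v = 12.5 m/s

Energy at 1: mgh₁ = (1.76)(9.8)(17.0) = 293.22 J
Friction loss: W_f = μ_k mg d = 27.45 J
At 2: ½mv² + mgh₂ = mgh₁ − W_f
½mv² = 293.22 − 27.45 − 127.81 = 137.96 J
v = √(2 × 137.96/1.76) = 12.52 m/s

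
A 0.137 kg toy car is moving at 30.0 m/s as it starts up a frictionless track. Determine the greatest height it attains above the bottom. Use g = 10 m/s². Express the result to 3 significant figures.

By energy conservation, ½mv² = mgh
h = v²/(2g) = 30.0²/(2 × 10) = 45.00 m

h = 45.0 m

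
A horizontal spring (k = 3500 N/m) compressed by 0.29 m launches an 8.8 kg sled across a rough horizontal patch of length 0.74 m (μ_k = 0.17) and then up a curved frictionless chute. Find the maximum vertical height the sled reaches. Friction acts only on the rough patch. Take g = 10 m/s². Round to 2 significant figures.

Spring energy: E₀ = ½kx² = ½(3500)(0.29)² = 147.17 J
Friction: W_f = μ_k mg d = (0.17)(8.8)(10)(0.74) = 11.07 J
Energy at base of ramp: E = 147.17 − 11.07 = 136.10 J
At max height all remaining energy is PE: mgh = E ⇒ h = E/(mg) = 136.10/(8.8 × 10) = 1.547 m

h = 1.5 m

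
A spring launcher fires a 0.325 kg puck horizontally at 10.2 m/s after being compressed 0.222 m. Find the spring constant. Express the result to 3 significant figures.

k = 686 N/m

Energy stored in the spring equals the launch KE: ½kx² = ½mv²
k = mv²/x² = (0.325)(10.2)²/(0.222)² = 686.1 N/m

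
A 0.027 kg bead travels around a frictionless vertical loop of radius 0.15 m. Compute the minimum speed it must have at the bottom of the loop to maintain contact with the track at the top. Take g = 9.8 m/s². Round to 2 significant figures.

At the top: mg = mv_top²/r ⇒ v_top² = gr = 1.470 m²/s²
Energy from bottom to top (height 2r): ½mv_bot² = ½mv_top² + mg(2r)
v_bot² = gr + 4gr = 5gr = 7.350
v_bot = √(5gr) = 2.711 m/s

v = 2.7 m/s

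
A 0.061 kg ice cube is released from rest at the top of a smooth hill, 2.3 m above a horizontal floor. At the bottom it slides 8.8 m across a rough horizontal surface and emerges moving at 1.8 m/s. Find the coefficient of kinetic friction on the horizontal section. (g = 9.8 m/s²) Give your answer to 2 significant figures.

μ_k = 0.24

Applying the work–energy principle:
mgh = ½mv² + μ_k m g d
mgh = 1.3749 J; ½mv² = 0.098820 J
W_f = 1.3749 − 0.098820 = 1.276 J
μ_k = W_f/(mg·d) = 1.276/(0.5978 × 8.8) = 0.2426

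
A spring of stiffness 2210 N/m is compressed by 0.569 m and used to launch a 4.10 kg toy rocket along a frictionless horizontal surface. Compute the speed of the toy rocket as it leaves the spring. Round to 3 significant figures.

v = 13.2 m/s

Spring PE converts entirely to kinetic energy: ½kx² = ½mv²
v = x√(k/m) = 0.569 × √(2210/4.10) = 13.21 m/s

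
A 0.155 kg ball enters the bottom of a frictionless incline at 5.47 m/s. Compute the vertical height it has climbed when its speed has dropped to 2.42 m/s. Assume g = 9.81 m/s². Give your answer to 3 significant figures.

Energy balance between the two points: ½mv₁² = ½mv₂² + mgh
h = (v₁² − v₂²)/(2g) = (5.47² − 2.42²)/(2 × 9.81) = 1.227 m

h = 1.23 m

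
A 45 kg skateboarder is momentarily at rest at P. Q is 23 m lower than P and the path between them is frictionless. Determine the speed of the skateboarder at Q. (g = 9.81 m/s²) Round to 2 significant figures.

Mechanical energy is conserved (no friction): mgh = ½mv²
v = √(2gh) = √(2 × 9.81 × 23) = √451.26 = 21.24 m/s

v = 21 m/s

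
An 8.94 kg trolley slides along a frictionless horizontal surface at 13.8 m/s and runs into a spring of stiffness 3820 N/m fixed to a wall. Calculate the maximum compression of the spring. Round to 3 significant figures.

At max compression the trolley is momentarily at rest: ½mv² = ½kx²
x = v√(m/k) = 13.8 × √(8.94/3820) = 0.6676 m

x = 0.668 m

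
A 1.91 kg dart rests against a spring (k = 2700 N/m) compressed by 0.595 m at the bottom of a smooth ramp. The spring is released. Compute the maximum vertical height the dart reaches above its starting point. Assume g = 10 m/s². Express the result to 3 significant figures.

At maximum height the dart is at rest, so ½kx² = mgh
h = kx²/(2mg) = (2700)(0.595)²/(2 × 1.91 × 10) = 25.02 m

h = 25.0 m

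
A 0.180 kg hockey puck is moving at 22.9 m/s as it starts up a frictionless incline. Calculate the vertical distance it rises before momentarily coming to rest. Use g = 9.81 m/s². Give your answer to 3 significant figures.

By energy conservation, ½mv² = mgh
h = v²/(2g) = 22.9²/(2 × 9.81) = 26.73 m

h = 26.7 m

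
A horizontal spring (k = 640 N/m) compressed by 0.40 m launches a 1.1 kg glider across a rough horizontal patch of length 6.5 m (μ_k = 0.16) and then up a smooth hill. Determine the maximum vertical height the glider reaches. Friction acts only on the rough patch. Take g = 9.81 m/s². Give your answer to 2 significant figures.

h = 3.7 m

Spring energy: E₀ = ½kx² = ½(640)(0.40)² = 51.200 J
Friction: W_f = μ_k mg d = (0.16)(1.1)(9.81)(6.5) = 11.22 J
Energy at base of ramp: E = 51.200 − 11.22 = 39.977 J
At max height all remaining energy is PE: mgh = E ⇒ h = E/(mg) = 39.977/(1.1 × 9.81) = 3.705 m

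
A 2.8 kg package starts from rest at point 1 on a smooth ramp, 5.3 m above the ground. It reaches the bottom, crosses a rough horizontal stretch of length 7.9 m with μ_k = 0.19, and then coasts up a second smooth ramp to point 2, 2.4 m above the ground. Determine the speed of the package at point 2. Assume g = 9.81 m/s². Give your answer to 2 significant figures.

Energy at 1: mgh₁ = (2.8)(9.81)(5.3) = 145.58 J
Friction loss: W_f = μ_k mg d = 41.23 J
At 2: ½mv² + mgh₂ = mgh₁ − W_f
½mv² = 145.58 − 41.23 − 65.923 = 38.428 J
v = √(2 × 38.428/2.8) = 5.239 m/s

v = 5.2 m/s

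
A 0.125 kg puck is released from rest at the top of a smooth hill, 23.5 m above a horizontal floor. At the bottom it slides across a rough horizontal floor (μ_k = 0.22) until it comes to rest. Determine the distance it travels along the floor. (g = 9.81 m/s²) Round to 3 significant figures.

d = 107 m

Applying the work–energy principle:
At rest all PE has been dissipated by friction: mgh = μ_k m g d
d = h/μ_k = 23.5/0.22 = 106.8 m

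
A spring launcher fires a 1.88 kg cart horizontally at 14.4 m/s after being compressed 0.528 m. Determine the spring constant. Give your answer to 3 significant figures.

½kx² = ½mv²
k = mv²/x² = (1.88)(14.4)²/(0.528)² = 1398 N/m

k = 1400 N/m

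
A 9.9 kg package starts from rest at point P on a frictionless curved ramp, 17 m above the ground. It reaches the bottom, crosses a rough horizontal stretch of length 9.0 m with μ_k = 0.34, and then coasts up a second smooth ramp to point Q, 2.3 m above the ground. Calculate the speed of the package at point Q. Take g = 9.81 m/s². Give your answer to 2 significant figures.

v = 15 m/s

Energy at P: mgh₁ = (9.9)(9.81)(17) = 1651.0 J
Friction loss: W_f = μ_k mg d = 297.2 J
At Q: ½mv² + mgh₂ = mgh₁ − W_f
½mv² = 1651.0 − 297.2 − 223.37 = 1130.5 J
v = √(2 × 1130.5/9.9) = 15.11 m/s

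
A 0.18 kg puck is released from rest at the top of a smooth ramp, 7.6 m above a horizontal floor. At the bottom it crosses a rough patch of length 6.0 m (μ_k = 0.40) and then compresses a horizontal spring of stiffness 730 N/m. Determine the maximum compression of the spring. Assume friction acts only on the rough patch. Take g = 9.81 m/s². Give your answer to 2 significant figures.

Initial energy: E₁ = mgh = (0.18)(9.81)(7.6) = 13.420 J
Friction removes W_f = μ_k mg d = (0.40)(0.18)(9.81)(6.0) = 4.238 J
Energy reaching the spring: E = 13.420 − 4.238 = 9.1822 J
At max compression ½kx² = E ⇒ x = √(2E/k) = √(2 × 9.1822/730) = 0.1586 m

x = 0.16 m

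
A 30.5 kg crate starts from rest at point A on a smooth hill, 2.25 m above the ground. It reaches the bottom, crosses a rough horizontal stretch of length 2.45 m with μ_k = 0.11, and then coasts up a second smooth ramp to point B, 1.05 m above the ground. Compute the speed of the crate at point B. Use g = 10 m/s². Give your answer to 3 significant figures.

v = 4.31 m/s

Energy at A: mgh₁ = (30.5)(10)(2.25) = 686.25 J
Friction loss: W_f = μ_k mg d = 82.20 J
At B: ½mv² + mgh₂ = mgh₁ − W_f
½mv² = 686.25 − 82.20 − 320.25 = 283.80 J
v = √(2 × 283.80/30.5) = 4.314 m/s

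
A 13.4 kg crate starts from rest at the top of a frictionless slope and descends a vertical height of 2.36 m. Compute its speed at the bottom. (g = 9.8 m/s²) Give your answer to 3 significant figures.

v = 6.80 m/s

Equating total energy at the two states: mgh = ½mv²
v = √(2gh) = √(2 × 9.8 × 2.36) = √46.256 = 6.801 m/s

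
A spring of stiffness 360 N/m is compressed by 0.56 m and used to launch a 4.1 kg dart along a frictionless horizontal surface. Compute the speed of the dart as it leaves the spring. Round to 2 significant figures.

v = 5.2 m/s

The dart leaves the spring when the spring is at natural length, so ½kx² = ½mv²
v = x√(k/m) = 0.56 × √(360/4.1) = 5.247 m/s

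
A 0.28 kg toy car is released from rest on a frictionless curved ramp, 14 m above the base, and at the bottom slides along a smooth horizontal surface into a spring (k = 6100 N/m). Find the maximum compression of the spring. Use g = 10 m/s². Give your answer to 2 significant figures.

At max compression the car is momentarily at rest: mgh = ½kx²
x = √(2mgh/k) = √(2 × 0.28 × 10 × 14 / 6100) = 0.1134 m

x = 0.11 m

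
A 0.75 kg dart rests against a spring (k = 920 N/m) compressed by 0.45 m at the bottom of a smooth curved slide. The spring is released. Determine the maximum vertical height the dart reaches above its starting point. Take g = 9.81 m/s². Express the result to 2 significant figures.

At maximum height the dart is at rest, so ½kx² = mgh
h = kx²/(2mg) = (920)(0.45)²/(2 × 0.75 × 9.81) = 12.66 m

h = 13 m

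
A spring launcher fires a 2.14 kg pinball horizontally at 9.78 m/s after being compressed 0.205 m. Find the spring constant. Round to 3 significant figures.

k = 4870 N/m

Energy stored in the spring equals the launch KE: ½kx² = ½mv²
k = mv²/x² = (2.14)(9.78)²/(0.205)² = 4871 N/m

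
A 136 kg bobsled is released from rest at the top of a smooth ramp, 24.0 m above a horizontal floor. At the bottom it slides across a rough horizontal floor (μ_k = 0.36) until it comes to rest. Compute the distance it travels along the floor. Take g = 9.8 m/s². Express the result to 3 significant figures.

d = 66.7 m

Energy at the top = energy at the end + work done against friction:
At rest all PE has been dissipated by friction: mgh = μ_k m g d
d = h/μ_k = 24.0/0.36 = 66.67 m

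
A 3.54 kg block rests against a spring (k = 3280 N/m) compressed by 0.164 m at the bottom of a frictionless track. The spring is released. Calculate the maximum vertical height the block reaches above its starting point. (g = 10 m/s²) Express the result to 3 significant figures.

All spring PE becomes gravitational PE at the highest point: ½kx² = mgh
h = kx²/(2mg) = (3280)(0.164)²/(2 × 3.54 × 10) = 1.246 m

h = 1.25 m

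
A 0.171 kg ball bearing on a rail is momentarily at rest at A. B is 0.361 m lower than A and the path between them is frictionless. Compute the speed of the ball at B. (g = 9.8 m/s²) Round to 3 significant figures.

v = 2.66 m/s

Equating total energy at the two states: mgh = ½mv²
The mass cancels from both sides.
v = √(2gh) = √(2 × 9.8 × 0.361) = √7.0756 = 2.660 m/s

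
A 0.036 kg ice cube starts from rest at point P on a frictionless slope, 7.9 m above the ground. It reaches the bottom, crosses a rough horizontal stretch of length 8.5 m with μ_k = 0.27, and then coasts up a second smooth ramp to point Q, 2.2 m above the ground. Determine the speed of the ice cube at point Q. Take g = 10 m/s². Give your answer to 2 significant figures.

v = 8.3 m/s

Energy at P: mgh₁ = (0.036)(10)(7.9) = 2.8440 J
Friction loss: W_f = μ_k mg d = 0.8262 J
At Q: ½mv² + mgh₂ = mgh₁ − W_f
½mv² = 2.8440 − 0.8262 − 0.79200 = 1.2258 J
v = √(2 × 1.2258/0.036) = 8.252 m/s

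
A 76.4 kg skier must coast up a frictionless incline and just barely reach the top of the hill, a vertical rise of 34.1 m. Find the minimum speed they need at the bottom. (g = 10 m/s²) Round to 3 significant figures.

At the top they are momentarily at rest, so all KE converts to PE: ½mv² = mgh
v = √(2gh) = √(2 × 10 × 34.1) = 26.12 m/s

v = 26.1 m/s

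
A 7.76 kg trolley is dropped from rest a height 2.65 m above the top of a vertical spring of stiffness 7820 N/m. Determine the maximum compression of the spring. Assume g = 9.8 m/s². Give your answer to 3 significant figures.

Measuring PE from the top of the relaxed spring, at max compression the trolley has dropped H + x with zero KE, so:
mg(H + x) = ½kx²
½(7820)x² − (7.76)(9.8)x − (7.76)(9.8)(2.65) = 0
3910x² − 76.05x − 201.5 = 0
x = [76.05 + √(5783 + 3.1519e+06)]/(2 × 3910) = 0.2370 m

x = 0.237 m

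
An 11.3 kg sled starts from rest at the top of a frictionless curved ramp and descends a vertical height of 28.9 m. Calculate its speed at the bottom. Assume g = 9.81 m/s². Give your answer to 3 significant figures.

By conservation of mechanical energy, mgh = ½mv²
The mass cancels from both sides.
v = √(2gh) = √(2 × 9.81 × 28.9) = √567.02 = 23.81 m/s

v = 23.8 m/s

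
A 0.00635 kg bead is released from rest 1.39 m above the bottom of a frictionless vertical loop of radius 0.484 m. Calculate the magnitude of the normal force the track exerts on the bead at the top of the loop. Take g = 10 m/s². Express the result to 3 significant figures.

N = 0.0472 N

Energy from release to top (height 2r): mgh = ½mv_top² + mg(2r)
v_top² = 2g(h − 2r) = 2(10)(1.39 − 0.9680) = 8.4400 m²/s²
At the top, both N and weight point toward the centre: N + mg = mv_top²/r
N = m(v_top²/r − g) = 0.00635(8.4400/0.484 − 10) = 0.04723 N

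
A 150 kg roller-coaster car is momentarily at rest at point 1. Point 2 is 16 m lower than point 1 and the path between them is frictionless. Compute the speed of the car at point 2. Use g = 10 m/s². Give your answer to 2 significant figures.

By conservation of mechanical energy, mgh = ½mv²
The mass cancels from both sides.
v = √(2gh) = √(2 × 10 × 16) = √320.00 = 17.89 m/s

v = 18 m/s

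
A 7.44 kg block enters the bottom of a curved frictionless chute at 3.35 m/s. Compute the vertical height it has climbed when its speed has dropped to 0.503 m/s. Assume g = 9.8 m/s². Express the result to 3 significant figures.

h = 0.560 m

Conservation of energy: ½mv₁² = ½mv₂² + mgh
h = (v₁² − v₂²)/(2g) = (3.35² − 0.503²)/(2 × 9.8) = 0.5597 m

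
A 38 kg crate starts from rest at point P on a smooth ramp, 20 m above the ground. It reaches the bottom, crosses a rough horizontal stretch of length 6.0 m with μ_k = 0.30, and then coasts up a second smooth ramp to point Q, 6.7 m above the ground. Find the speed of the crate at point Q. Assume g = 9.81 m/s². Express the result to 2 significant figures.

Energy at P: mgh₁ = (38)(9.81)(20) = 7455.6 J
Friction loss: W_f = μ_k mg d = 671.0 J
At Q: ½mv² + mgh₂ = mgh₁ − W_f
½mv² = 7455.6 − 671.0 − 2497.6 = 4287.0 J
v = √(2 × 4287.0/38) = 15.02 m/s

v = 15 m/s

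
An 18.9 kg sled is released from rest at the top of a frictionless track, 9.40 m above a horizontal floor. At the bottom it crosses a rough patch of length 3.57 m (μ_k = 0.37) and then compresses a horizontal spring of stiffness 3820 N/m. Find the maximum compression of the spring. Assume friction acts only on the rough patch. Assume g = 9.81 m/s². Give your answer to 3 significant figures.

Initial energy: E₁ = mgh = (18.9)(9.81)(9.40) = 1742.8 J
Friction removes W_f = μ_k mg d = (0.37)(18.9)(9.81)(3.57) = 244.9 J
Energy reaching the spring: E = 1742.8 − 244.9 = 1497.9 J
At max compression ½kx² = E ⇒ x = √(2E/k) = √(2 × 1497.9/3820) = 0.8856 m

x = 0.886 m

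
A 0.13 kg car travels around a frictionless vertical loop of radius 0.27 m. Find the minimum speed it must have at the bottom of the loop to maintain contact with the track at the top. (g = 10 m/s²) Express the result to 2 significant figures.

v = 3.7 m/s

At the top: mg = mv_top²/r ⇒ v_top² = gr = 2.700 m²/s²
Energy from bottom to top (height 2r): ½mv_bot² = ½mv_top² + mg(2r)
v_bot² = gr + 4gr = 5gr = 13.50
v_bot = √(5gr) = 3.674 m/s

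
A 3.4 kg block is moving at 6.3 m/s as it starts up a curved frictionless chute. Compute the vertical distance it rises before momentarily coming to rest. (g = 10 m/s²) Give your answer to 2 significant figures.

By energy conservation, ½mv² = mgh
h = v²/(2g) = 6.3²/(2 × 10) = 1.984 m

h = 2.0 m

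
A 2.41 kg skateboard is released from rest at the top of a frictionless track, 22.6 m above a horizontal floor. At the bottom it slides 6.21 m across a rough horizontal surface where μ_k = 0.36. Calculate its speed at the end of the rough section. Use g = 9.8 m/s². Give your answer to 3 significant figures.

Energy at the top = energy at the end + work done against friction:
mgh = ½mv² + μ_k m g d
W_f = μ_k mg d = (0.36)(2.41)(9.8)(6.21) = 52.80 J
½mv² = mgh − W_f = 533.77 − 52.80 = 480.97 J
v = √(2 × 480.97/2.41) = 19.98 m/s

v = 20.0 m/s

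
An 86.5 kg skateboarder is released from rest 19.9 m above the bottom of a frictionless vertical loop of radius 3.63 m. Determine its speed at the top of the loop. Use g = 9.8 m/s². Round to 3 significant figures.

v = 15.7 m/s

Energy conservation: mgh = ½mv_top² + mg(2r)
v_top² = 2g(h − 2r) = 2(9.8)(19.9 − 7.260) = 247.7
v_top = 15.74 m/s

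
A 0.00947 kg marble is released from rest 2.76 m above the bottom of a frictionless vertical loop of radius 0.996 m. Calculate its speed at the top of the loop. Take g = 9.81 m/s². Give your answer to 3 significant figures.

Energy conservation: mgh = ½mv_top² + mg(2r)
v_top² = 2g(h − 2r) = 2(9.81)(2.76 − 1.992) = 15.07
v_top = 3.882 m/s

v = 3.88 m/s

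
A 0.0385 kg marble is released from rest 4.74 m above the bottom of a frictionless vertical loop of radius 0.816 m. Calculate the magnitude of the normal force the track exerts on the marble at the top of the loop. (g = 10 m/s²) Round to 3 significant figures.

Energy from release to top (height 2r): mgh = ½mv_top² + mg(2r)
v_top² = 2g(h − 2r) = 2(10)(4.74 − 1.632) = 62.160 m²/s²
At the top, both N and weight point toward the centre: N + mg = mv_top²/r
N = m(v_top²/r − g) = 0.0385(62.160/0.816 − 10) = 2.548 N

N = 2.55 N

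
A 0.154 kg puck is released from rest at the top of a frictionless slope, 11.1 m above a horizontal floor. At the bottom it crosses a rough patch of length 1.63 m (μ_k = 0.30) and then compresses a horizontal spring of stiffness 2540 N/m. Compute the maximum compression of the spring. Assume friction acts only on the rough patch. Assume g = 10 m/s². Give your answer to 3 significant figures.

x = 0.113 m

Initial energy: E₁ = mgh = (0.154)(10)(11.1) = 17.094 J
Friction removes W_f = μ_k mg d = (0.30)(0.154)(10)(1.63) = 0.7531 J
Energy reaching the spring: E = 17.094 − 0.7531 = 16.341 J
At max compression ½kx² = E ⇒ x = √(2E/k) = √(2 × 16.341/2540) = 0.1134 m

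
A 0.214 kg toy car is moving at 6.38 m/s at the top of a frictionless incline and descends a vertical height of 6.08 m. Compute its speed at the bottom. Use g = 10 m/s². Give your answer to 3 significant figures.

Energy conservation between the two points: ½mv₀² + mgh = ½mv²
v² = v₀² + 2gh = (6.38)² + 2(10)(6.08) = 162.30
v = √162.30 = 12.74 m/s

v = 12.7 m/s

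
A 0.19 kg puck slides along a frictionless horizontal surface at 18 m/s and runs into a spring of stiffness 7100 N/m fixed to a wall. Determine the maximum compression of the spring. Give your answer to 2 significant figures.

At max compression the puck is momentarily at rest: ½mv² = ½kx²
x = v√(m/k) = 18 × √(0.19/7100) = 0.09312 m

x = 0.093 m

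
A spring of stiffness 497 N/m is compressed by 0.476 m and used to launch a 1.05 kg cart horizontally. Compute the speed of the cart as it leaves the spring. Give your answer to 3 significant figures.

v = 10.4 m/s

The cart leaves the spring when the spring is at natural length, so ½kx² = ½mv²
v = x√(k/m) = 0.476 × √(497/1.05) = 10.36 m/s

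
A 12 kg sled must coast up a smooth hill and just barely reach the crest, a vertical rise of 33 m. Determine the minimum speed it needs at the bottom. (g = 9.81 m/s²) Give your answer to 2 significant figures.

At the top it is momentarily at rest, so all KE converts to PE: ½mv² = mgh
v = √(2gh) = √(2 × 9.81 × 33) = 25.45 m/s

v = 25 m/s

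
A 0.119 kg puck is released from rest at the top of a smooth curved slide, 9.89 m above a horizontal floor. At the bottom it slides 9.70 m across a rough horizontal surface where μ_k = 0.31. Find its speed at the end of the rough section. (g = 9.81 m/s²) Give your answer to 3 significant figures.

v = 11.6 m/s

Energy bookkeeping (friction removes W_f = μ_k N d):
mgh = ½mv² + μ_k m g d
W_f = μ_k mg d = (0.31)(0.119)(9.81)(9.70) = 3.510 J
½mv² = mgh − W_f = 11.545 − 3.510 = 8.0351 J
v = √(2 × 8.0351/0.119) = 11.62 m/s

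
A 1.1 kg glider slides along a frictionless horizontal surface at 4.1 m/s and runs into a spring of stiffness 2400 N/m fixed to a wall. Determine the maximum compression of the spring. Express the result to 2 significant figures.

x = 0.088 m

All KE is stored as spring PE at maximum compression: ½mv² = ½kx²
x = v√(m/k) = 4.1 × √(1.1/2400) = 0.08778 m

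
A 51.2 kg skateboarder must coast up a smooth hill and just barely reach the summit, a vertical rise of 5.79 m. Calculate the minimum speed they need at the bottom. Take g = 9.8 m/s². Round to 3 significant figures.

At the top they are momentarily at rest, so all KE converts to PE: ½mv² = mgh
v = √(2gh) = √(2 × 9.8 × 5.79) = 10.65 m/s

v = 10.7 m/s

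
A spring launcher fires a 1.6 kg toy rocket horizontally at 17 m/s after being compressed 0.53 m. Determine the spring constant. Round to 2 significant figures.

k = 1600 N/m

Spring PE at full compression equals KE at release: ½kx² = ½mv²
k = mv²/x² = (1.6)(17)²/(0.53)² = 1646 N/m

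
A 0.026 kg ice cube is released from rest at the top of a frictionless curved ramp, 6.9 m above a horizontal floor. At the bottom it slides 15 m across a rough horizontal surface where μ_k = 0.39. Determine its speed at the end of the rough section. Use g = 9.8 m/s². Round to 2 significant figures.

v = 4.5 m/s

Energy at the top = energy at the end + work done against friction:
mgh = ½mv² + μ_k m g d
W_f = μ_k mg d = (0.39)(0.026)(9.8)(15) = 1.491 J
½mv² = mgh − W_f = 1.7581 − 1.491 = 0.26754 J
v = √(2 × 0.26754/0.026) = 4.537 m/s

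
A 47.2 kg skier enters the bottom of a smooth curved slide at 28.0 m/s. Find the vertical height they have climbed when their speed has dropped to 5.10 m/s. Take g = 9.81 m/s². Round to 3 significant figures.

h = 38.6 m

Conservation of energy: ½mv₁² = ½mv₂² + mgh
h = (v₁² − v₂²)/(2g) = (28.0² − 5.10²)/(2 × 9.81) = 38.63 m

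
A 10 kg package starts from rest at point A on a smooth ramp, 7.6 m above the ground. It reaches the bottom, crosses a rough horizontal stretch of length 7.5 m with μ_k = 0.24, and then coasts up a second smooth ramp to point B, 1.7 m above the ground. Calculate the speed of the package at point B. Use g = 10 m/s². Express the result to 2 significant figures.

Energy at A: mgh₁ = (10)(10)(7.6) = 760.00 J
Friction loss: W_f = μ_k mg d = 180.0 J
At B: ½mv² + mgh₂ = mgh₁ − W_f
½mv² = 760.00 − 180.0 − 170.00 = 410.00 J
v = √(2 × 410.00/10) = 9.055 m/s

v = 9.1 m/s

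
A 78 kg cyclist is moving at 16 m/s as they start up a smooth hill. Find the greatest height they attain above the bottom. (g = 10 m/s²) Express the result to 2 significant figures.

h = 13 m

By energy conservation, ½mv² = mgh
h = v²/(2g) = 16²/(2 × 10) = 12.80 m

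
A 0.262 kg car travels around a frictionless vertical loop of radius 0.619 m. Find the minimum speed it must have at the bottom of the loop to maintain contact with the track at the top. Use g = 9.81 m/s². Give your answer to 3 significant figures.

At the top: mg = mv_top²/r ⇒ v_top² = gr = 6.072 m²/s²
Energy from bottom to top (height 2r): ½mv_bot² = ½mv_top² + mg(2r)
v_bot² = gr + 4gr = 5gr = 30.36
v_bot = √(5gr) = 5.510 m/s

v = 5.51 m/s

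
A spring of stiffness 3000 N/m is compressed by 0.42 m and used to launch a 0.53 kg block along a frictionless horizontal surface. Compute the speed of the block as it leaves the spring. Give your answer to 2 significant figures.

The block leaves the spring when the spring is at natural length, so ½kx² = ½mv²
v = x√(k/m) = 0.42 × √(3000/0.53) = 31.60 m/s

v = 32 m/s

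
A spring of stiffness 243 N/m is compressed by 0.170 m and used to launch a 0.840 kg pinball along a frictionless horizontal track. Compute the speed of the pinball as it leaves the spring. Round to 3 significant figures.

v = 2.89 m/s

The pinball leaves the spring when the spring is at natural length, so ½kx² = ½mv²
v = x√(k/m) = 0.170 × √(243/0.840) = 2.891 m/s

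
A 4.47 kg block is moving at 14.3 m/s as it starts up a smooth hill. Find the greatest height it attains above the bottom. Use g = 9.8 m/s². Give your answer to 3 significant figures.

By energy conservation, ½mv² = mgh
h = v²/(2g) = 14.3²/(2 × 9.8) = 10.43 m

h = 10.4 m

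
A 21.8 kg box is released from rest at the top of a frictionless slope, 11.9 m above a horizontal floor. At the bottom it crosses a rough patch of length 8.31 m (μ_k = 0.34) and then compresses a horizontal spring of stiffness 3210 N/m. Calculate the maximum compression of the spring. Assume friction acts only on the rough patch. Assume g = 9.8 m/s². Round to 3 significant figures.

x = 1.10 m

Initial energy: E₁ = mgh = (21.8)(9.8)(11.9) = 2542.3 J
Friction removes W_f = μ_k mg d = (0.34)(21.8)(9.8)(8.31) = 603.6 J
Energy reaching the spring: E = 2542.3 − 603.6 = 1938.7 J
At max compression ½kx² = E ⇒ x = √(2E/k) = √(2 × 1938.7/3210) = 1.099 m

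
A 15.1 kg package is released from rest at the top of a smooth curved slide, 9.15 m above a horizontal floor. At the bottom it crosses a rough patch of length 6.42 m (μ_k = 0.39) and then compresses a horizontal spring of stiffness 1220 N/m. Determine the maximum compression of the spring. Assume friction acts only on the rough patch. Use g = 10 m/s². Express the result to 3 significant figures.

Initial energy: E₁ = mgh = (15.1)(10)(9.15) = 1381.7 J
Friction removes W_f = μ_k mg d = (0.39)(15.1)(10)(6.42) = 378.1 J
Energy reaching the spring: E = 1381.7 − 378.1 = 1003.6 J
At max compression ½kx² = E ⇒ x = √(2E/k) = √(2 × 1003.6/1220) = 1.283 m

x = 1.28 m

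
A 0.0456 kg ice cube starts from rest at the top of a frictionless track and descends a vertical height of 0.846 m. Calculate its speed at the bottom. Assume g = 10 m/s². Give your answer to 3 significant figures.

v = 4.11 m/s

By conservation of mechanical energy, mgh = ½mv²
v = √(2gh) = √(2 × 10 × 0.846) = √16.920 = 4.113 m/s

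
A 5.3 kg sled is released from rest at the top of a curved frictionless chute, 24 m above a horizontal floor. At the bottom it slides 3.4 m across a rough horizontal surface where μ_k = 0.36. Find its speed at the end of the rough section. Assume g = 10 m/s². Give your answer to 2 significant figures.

Applying the work–energy principle:
mgh = ½mv² + μ_k m g d
W_f = μ_k mg d = (0.36)(5.3)(10)(3.4) = 64.87 J
½mv² = mgh − W_f = 1272.0 − 64.87 = 1207.1 J
v = √(2 × 1207.1/5.3) = 21.34 m/s

v = 21 m/s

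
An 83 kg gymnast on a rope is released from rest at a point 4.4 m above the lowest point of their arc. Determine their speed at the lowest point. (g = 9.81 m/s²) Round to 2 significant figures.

v = 9.3 m/s

Energy conservation between the two points: mgh = ½mv²
The mass cancels from both sides.
v = √(2gh) = √(2 × 9.81 × 4.4) = √86.328 = 9.291 m/s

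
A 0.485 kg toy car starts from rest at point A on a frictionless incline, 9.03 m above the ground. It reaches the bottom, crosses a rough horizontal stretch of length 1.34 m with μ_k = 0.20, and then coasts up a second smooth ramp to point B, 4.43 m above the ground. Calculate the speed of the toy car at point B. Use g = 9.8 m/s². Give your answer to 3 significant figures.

Energy at A: mgh₁ = (0.485)(9.8)(9.03) = 42.920 J
Friction loss: W_f = μ_k mg d = 1.274 J
At B: ½mv² + mgh₂ = mgh₁ − W_f
½mv² = 42.920 − 1.274 − 21.056 = 20.590 J
v = √(2 × 20.590/0.485) = 9.215 m/s

v = 9.21 m/s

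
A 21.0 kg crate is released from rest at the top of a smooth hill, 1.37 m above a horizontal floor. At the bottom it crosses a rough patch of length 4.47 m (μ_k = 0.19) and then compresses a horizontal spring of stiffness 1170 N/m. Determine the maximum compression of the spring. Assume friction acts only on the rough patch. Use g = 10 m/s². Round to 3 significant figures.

Initial energy: E₁ = mgh = (21.0)(10)(1.37) = 287.70 J
Friction removes W_f = μ_k mg d = (0.19)(21.0)(10)(4.47) = 178.4 J
Energy reaching the spring: E = 287.70 − 178.4 = 109.35 J
At max compression ½kx² = E ⇒ x = √(2E/k) = √(2 × 109.35/1170) = 0.4323 m

x = 0.432 m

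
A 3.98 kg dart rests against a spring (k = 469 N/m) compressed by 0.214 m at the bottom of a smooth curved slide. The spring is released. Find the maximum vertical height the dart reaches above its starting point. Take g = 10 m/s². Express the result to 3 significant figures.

At maximum height the dart is at rest, so ½kx² = mgh
h = kx²/(2mg) = (469)(0.214)²/(2 × 3.98 × 10) = 0.2698 m

h = 0.270 m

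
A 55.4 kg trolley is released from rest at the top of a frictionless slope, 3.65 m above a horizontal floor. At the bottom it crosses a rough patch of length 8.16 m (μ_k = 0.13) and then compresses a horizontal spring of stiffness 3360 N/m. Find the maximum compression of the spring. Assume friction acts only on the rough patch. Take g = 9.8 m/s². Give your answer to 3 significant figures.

x = 0.915 m

Initial energy: E₁ = mgh = (55.4)(9.8)(3.65) = 1981.7 J
Friction removes W_f = μ_k mg d = (0.13)(55.4)(9.8)(8.16) = 575.9 J
Energy reaching the spring: E = 1981.7 − 575.9 = 1405.7 J
At max compression ½kx² = E ⇒ x = √(2E/k) = √(2 × 1405.7/3360) = 0.9147 m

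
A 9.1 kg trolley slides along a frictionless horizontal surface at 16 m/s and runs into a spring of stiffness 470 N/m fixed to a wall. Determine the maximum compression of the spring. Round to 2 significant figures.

At max compression the trolley is momentarily at rest: ½mv² = ½kx²
x = v√(m/k) = 16 × √(9.1/470) = 2.226 m

x = 2.2 m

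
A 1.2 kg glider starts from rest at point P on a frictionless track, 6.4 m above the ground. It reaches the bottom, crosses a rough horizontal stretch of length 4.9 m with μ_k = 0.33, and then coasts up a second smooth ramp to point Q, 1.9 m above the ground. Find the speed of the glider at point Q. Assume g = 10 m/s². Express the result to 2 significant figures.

Energy at P: mgh₁ = (1.2)(10)(6.4) = 76.800 J
Friction loss: W_f = μ_k mg d = 19.40 J
At Q: ½mv² + mgh₂ = mgh₁ − W_f
½mv² = 76.800 − 19.40 − 22.800 = 34.596 J
v = √(2 × 34.596/1.2) = 7.593 m/s

v = 7.6 m/s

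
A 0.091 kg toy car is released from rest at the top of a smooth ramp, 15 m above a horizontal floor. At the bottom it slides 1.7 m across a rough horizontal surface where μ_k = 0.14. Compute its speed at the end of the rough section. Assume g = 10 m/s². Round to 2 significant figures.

Energy bookkeeping (friction removes W_f = μ_k N d):
mgh = ½mv² + μ_k m g d
W_f = μ_k mg d = (0.14)(0.091)(10)(1.7) = 0.2166 J
½mv² = mgh − W_f = 13.650 − 0.2166 = 13.433 J
v = √(2 × 13.433/0.091) = 17.18 m/s

v = 17 m/s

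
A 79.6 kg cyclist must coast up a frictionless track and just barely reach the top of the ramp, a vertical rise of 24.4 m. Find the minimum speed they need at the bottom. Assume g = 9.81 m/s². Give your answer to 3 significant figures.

At the top they are momentarily at rest, so all KE converts to PE: ½mv² = mgh
v = √(2gh) = √(2 × 9.81 × 24.4) = 21.88 m/s

v = 21.9 m/s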